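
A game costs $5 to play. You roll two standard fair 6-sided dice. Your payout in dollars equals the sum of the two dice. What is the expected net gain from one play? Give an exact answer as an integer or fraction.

Distribution of the sum of the two dice: 2 w.p. 1/36, 3 w.p. 1/18, 4 w.p. 1/12, 5 w.p. 1/9, 6 w.p. 5/36, 7 w.p. 1/6, …
E[payout] = (1/36)·2 + (1/18)·3 + (1/12)·4 + (1/9)·5 + (5/36)·6 + (1/6)·7 + (5/36)·8 + (1/9)·9 + (1/12)·10 + (1/18)·11 + (1/36)·12 = 7
Expected profit = 7 − 5 = 2

$2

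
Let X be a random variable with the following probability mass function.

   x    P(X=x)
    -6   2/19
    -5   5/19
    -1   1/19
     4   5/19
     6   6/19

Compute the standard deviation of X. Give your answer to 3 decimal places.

5.010

E[X] = 18/19, E[X²] = 26
Var(X) = E[X²] − (E[X])² = 26 − 324/361 = 9062/361
SD(X) = √(9062/361) ≈ 5.010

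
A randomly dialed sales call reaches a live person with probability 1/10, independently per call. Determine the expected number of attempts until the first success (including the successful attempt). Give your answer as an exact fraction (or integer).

10

For a geometric distribution, E[trials] = 1/p = 1/(1/10) = 10.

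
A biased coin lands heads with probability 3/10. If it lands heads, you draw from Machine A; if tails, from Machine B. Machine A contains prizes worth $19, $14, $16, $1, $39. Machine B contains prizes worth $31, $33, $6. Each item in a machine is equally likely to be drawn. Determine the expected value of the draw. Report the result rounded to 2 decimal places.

$21.67

E[X | Machine A] = (19 + 14 + 16 + 1 + 39)/5 = 89/5
E[X | Machine B] = (31 + 33 + 6)/3 = 70/3
E[X] = (3/10)·89/5 + (7/10)·70/3 = 3251/150 ≈ 21.67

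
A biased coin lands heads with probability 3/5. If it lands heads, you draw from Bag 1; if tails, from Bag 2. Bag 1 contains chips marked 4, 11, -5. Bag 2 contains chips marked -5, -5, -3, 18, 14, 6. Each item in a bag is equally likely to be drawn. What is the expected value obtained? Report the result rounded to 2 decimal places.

3.67

E[X | Bag 1] = (4 + 11 − 5)/3 = 10/3
E[X | Bag 2] = (-5 − 5 − 3 + 18 + 14 + 6)/6 = 25/6
E[X] = (3/5)·10/3 + (2/5)·25/6 = 11/3 ≈ 3.67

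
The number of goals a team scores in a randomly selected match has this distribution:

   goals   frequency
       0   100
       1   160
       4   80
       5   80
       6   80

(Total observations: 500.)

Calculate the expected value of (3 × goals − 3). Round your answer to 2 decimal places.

5.16

Total = 500, so P(goals=0) = 100/500, etc.
E[3x-3] = (1/5)·(-3) + (8/25)·0 + (4/25)·9 + (4/25)·12 + (4/25)·15
     = 129/25 ≈ 5.16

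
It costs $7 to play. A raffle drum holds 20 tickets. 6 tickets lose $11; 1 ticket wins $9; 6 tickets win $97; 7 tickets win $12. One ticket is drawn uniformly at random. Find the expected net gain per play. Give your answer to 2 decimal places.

E[payout] = (6/20)·(-11) + (1/20)·9 + (6/20)·97 + (7/20)·12 = 609/20
Expected profit = 609/20 − 7 = 469/20 ≈ $23.45

$23.45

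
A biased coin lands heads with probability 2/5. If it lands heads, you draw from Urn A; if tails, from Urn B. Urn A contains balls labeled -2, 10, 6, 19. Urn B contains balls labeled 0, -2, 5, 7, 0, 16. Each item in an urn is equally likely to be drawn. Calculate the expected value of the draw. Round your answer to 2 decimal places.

E[X | Urn A] = (-2 + 10 + 6 + 19)/4 = 33/4
E[X | Urn B] = (0 − 2 + 5 + 7 + 0 + 16)/6 = 13/3
E[X] = (2/5)·33/4 + (3/5)·13/3 = 59/10 ≈ 5.90

5.90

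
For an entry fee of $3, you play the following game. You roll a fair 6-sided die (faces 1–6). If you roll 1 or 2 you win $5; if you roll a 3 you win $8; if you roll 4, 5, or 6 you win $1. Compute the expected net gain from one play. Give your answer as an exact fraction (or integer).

1/2 dollars

E[payout] = (1/2)·1 + (1/3)·5 + (1/6)·8 = 7/2
Expected profit = 7/2 − 3 = 1/2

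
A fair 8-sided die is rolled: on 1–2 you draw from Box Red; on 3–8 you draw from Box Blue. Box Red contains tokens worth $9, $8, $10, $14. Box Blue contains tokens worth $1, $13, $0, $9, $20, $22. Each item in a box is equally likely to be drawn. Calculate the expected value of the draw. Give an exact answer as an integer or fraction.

171/16 dollars

E[X | Box Red] = (9 + 8 + 10 + 14)/4 = 41/4
E[X | Box Blue] = (1 + 13 + 0 + 9 + 20 + 22)/6 = 65/6
E[X] = (1/4)·41/4 + (3/4)·65/6 = 171/16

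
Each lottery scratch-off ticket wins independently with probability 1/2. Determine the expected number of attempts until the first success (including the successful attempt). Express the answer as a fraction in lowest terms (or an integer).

For a geometric distribution, E[trials] = 1/p = 1/(1/2) = 2.

2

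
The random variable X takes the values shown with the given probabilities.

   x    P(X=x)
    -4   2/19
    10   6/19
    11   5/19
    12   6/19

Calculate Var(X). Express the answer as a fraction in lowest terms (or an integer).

7878/361

E[X] = (2/19)·(-4) + (6/19)·10 + (5/19)·11 + (6/19)·12 = 179/19
E[X²] = (2/19)·16 + (6/19)·100 + (5/19)·121 + (6/19)·144 = 2101/19
Var(X) = 2101/19 − (179/19)² = 7878/361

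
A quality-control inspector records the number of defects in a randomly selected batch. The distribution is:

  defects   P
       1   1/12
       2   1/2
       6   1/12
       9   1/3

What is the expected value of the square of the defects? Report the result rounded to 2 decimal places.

E[X²] = (1/12)·1 + (1/2)·4 + (1/12)·36 + (1/3)·81
     = 385/12 ≈ 32.08

32.08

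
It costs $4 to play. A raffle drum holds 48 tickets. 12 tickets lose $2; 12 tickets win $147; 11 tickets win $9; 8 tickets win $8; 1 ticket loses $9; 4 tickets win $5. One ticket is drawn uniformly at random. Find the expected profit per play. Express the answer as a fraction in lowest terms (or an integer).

E[payout] = (12/48)·(-2) + (12/48)·147 + (11/48)·9 + (8/48)·8 + (1/48)·(-9) + (4/48)·5 = 319/8
Expected profit = 319/8 − 4 = 287/8

287/8 dollars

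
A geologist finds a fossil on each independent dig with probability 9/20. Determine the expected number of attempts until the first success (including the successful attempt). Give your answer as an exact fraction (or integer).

20/9

For a geometric distribution, E[trials] = 1/p = 1/(9/20) = 20/9.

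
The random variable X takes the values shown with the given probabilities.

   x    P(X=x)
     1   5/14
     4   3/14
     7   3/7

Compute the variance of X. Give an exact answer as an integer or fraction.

E[X] = (5/14)·1 + (3/14)·4 + (3/7)·7 = 59/14
E[X²] = (5/14)·1 + (3/14)·16 + (3/7)·49 = 347/14
Var(X) = 347/14 − (59/14)² = 1377/196

1377/196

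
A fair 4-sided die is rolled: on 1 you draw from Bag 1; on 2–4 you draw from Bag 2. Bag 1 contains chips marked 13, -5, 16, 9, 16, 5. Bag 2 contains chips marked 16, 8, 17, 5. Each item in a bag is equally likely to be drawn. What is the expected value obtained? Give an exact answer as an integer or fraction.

E[X | Bag 1] = (13 − 5 + 16 + 9 + 16 + 5)/6 = 9
E[X | Bag 2] = (16 + 8 + 17 + 5)/4 = 23/2
E[X] = (1/4)·9 + (3/4)·23/2 = 87/8

87/8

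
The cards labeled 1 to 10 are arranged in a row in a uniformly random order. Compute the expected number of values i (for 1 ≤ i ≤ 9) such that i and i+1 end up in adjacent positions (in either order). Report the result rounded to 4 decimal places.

1.8000

For each i ∈ {1,…,9}, let Xᵢ = 1 if i and i+1 are adjacent. P(Xᵢ=1) = 2·(10−1)!/10! = 2/10.
By linearity, E[ΣXᵢ] = (9)·(2/10) = 9/5.
≈ 1.8000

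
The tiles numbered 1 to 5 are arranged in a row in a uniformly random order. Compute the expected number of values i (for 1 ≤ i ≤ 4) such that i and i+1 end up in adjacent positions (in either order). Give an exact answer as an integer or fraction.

For each i ∈ {1,…,4}, let Xᵢ = 1 if i and i+1 are adjacent. P(Xᵢ=1) = 2·(5−1)!/5! = 2/5.
By linearity, E[ΣXᵢ] = (4)·(2/5) = 8/5.

8/5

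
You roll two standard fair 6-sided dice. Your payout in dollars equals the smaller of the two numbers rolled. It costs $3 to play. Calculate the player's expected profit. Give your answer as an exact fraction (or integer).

-17/36 dollars

Distribution of the smaller of the two numbers rolled: 1 w.p. 11/36, 2 w.p. 1/4, 3 w.p. 7/36, 4 w.p. 5/36, 5 w.p. 1/12, 6 w.p. 1/36
E[payout] = (11/36)·1 + (1/4)·2 + (7/36)·3 + (5/36)·4 + (1/12)·5 + (1/36)·6 = 91/36
Expected profit = 91/36 − 3 = -17/36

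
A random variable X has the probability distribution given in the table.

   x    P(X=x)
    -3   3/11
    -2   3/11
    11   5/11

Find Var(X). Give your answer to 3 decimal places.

45.322

E[X] = (3/11)·(-3) + (3/11)·(-2) + (5/11)·11 = 40/11
E[X²] = (3/11)·9 + (3/11)·4 + (5/11)·121 = 644/11
Var(X) = 644/11 − (40/11)² = 5484/121 ≈ 45.322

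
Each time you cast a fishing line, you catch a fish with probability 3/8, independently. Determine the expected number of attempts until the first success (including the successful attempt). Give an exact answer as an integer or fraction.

8/3

For a geometric distribution, E[trials] = 1/p = 1/(3/8) = 8/3.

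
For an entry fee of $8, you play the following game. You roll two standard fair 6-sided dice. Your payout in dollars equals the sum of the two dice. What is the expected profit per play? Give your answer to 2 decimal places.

-$1.00

Distribution of the sum of the two dice: 2 w.p. 1/36, 3 w.p. 1/18, 4 w.p. 1/12, 5 w.p. 1/9, 6 w.p. 5/36, 7 w.p. 1/6, …
E[payout] = (1/36)·2 + (1/18)·3 + (1/12)·4 + (1/9)·5 + (5/36)·6 + (1/6)·7 + (5/36)·8 + (1/9)·9 + (1/12)·10 + (1/18)·11 + (1/36)·12 = 7
Expected profit = 7 − 8 = -1 ≈ -$1.00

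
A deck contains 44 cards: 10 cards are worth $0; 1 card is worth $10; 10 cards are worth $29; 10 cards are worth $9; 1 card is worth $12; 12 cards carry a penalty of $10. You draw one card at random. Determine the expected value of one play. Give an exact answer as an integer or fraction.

E[payout] = (10/44)·0 + (1/44)·10 + (10/44)·29 + (10/44)·9 + (1/44)·12 + (12/44)·(-10) = 141/22

141/22 dollars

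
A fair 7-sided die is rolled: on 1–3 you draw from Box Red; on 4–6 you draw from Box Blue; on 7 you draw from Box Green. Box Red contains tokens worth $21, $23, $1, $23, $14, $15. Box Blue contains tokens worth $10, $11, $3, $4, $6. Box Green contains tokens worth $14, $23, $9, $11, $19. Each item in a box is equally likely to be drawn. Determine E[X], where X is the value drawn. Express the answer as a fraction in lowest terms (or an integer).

E[X | Box Red] = (21 + 23 + 1 + 23 + 14 + 15)/6 = 97/6
E[X | Box Blue] = (10 + 11 + 3 + 4 + 6)/5 = 34/5
E[X | Box Green] = (14 + 23 + 9 + 11 + 19)/5 = 76/5
E[X] = (3/7)·97/6 + (3/7)·34/5 + (1/7)·76/5 = 841/70

841/70 dollars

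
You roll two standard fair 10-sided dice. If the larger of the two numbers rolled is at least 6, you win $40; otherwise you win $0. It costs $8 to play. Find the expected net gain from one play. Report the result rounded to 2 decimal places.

$22.00

E[payout] = (1/4)·0 + (3/4)·40 = 30
Expected profit = 30 − 8 = 22 ≈ $22.00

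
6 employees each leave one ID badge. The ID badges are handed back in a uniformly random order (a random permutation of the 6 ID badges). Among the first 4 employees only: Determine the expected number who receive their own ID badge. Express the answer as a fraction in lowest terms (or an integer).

Let Xᵢ = 1 if person i gets their own ID badge. For each i, P(Xᵢ=1) = 1/6.
By linearity of expectation, E[X₁+…+X_4] = 4·(1/6) = 2/3.

2/3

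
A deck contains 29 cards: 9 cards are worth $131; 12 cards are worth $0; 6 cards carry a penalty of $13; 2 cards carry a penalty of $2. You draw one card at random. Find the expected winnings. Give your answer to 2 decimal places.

E[payout] = (9/29)·131 + (12/29)·0 + (6/29)·(-13) + (2/29)·(-2) = 1097/29
≈ $37.83

$37.83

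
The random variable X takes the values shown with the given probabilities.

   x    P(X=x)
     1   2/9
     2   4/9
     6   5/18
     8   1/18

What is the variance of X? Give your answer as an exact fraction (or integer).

E[X] = (2/9)·1 + (4/9)·2 + (5/18)·6 + (1/18)·8 = 29/9
E[X²] = (2/9)·1 + (4/9)·4 + (5/18)·36 + (1/18)·64 = 140/9
Var(X) = 140/9 − (29/9)² = 419/81

419/81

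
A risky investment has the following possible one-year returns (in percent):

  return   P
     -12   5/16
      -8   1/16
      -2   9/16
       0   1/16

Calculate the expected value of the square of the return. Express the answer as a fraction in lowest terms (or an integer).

E[X²] = (5/16)·144 + (1/16)·64 + (9/16)·4 + (1/16)·0
     = 205/4

205/4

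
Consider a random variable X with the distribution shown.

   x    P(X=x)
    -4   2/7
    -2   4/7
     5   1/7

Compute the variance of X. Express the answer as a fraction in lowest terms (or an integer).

E[X] = (2/7)·(-4) + (4/7)·(-2) + (1/7)·5 = -11/7
E[X²] = (2/7)·16 + (4/7)·4 + (1/7)·25 = 73/7
Var(X) = 73/7 − (-11/7)² = 390/49

390/49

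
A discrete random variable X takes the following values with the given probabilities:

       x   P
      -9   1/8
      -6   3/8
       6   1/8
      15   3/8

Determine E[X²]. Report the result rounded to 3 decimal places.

112.500

E[X²] = (1/8)·81 + (3/8)·36 + (1/8)·36 + (3/8)·225
     = 225/2 ≈ 112.500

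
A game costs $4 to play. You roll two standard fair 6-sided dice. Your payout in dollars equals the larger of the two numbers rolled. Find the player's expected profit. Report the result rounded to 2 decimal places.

Distribution of the larger of the two numbers rolled: 1 w.p. 1/36, 2 w.p. 1/12, 3 w.p. 5/36, 4 w.p. 7/36, 5 w.p. 1/4, 6 w.p. 11/36
E[payout] = (1/36)·1 + (1/12)·2 + (5/36)·3 + (7/36)·4 + (1/4)·5 + (11/36)·6 = 161/36
Expected profit = 161/36 − 4 = 17/36 ≈ $0.47

$0.47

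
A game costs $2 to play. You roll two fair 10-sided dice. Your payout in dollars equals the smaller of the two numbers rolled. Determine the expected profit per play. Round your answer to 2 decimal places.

$1.85

Distribution of the smaller of the two numbers rolled: 1 w.p. 19/100, 2 w.p. 17/100, 3 w.p. 3/20, 4 w.p. 13/100, 5 w.p. 11/100, 6 w.p. 9/100, …
E[payout] = (19/100)·1 + (17/100)·2 + (3/20)·3 + (13/100)·4 + (11/100)·5 + (9/100)·6 + (7/100)·7 + (1/20)·8 + (3/100)·9 + (1/100)·10 = 77/20
Expected profit = 77/20 − 2 = 37/20 ≈ $1.85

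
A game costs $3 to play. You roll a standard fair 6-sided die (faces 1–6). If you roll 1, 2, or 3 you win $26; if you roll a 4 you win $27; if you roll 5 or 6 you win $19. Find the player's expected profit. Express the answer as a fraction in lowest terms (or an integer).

125/6 dollars

E[payout] = (1/3)·19 + (1/2)·26 + (1/6)·27 = 143/6
Expected profit = 143/6 − 3 = 125/6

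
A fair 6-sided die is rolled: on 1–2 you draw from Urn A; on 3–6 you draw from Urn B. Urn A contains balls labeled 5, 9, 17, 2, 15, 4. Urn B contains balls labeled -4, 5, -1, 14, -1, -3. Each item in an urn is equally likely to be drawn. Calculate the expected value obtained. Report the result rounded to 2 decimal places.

E[X | Urn A] = (5 + 9 + 17 + 2 + 15 + 4)/6 = 26/3
E[X | Urn B] = (-4 + 5 − 1 + 14 − 1 − 3)/6 = 5/3
E[X] = (1/3)·26/3 + (2/3)·5/3 = 4 ≈ 4.00

4.00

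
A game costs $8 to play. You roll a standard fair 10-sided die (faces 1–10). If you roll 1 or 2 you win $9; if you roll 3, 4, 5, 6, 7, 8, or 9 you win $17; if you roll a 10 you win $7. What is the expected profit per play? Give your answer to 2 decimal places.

$6.40

E[payout] = (1/10)·7 + (1/5)·9 + (7/10)·17 = 72/5
Expected profit = 72/5 − 8 = 32/5 ≈ $6.40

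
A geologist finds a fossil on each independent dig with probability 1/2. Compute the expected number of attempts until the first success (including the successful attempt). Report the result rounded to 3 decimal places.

For a geometric distribution, E[trials] = 1/p = 1/(1/2) = 2.
≈ 2.000

2.000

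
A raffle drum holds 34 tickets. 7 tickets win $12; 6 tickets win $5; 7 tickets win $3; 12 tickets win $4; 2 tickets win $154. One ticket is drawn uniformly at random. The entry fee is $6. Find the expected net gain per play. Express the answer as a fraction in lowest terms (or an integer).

287/34 dollars

E[payout] = (7/34)·12 + (6/34)·5 + (7/34)·3 + (12/34)·4 + (2/34)·154 = 491/34
Expected profit = 491/34 − 6 = 287/34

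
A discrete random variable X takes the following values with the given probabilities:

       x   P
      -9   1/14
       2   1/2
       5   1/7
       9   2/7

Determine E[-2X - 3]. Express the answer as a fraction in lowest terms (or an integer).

-72/7

E[-2x-3] = (1/14)·15 + (1/2)·(-7) + (1/7)·(-13) + (2/7)·(-21)
     = -72/7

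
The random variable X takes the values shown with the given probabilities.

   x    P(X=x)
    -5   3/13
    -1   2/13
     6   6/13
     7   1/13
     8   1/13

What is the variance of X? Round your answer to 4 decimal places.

24.3905

E[X] = (3/13)·(-5) + (2/13)·(-1) + (6/13)·6 + (1/13)·7 + (1/13)·8 = 34/13
E[X²] = (3/13)·25 + (2/13)·1 + (6/13)·36 + (1/13)·49 + (1/13)·64 = 406/13
Var(X) = 406/13 − (34/13)² = 4122/169 ≈ 24.3905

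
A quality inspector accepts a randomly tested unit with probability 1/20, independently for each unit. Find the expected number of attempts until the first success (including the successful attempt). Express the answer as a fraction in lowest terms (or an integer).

20

For a geometric distribution, E[trials] = 1/p = 1/(1/20) = 20.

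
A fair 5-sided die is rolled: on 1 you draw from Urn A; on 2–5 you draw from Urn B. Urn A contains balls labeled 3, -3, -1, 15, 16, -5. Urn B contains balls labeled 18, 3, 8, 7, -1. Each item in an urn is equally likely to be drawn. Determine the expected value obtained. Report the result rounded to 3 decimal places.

E[X | Urn A] = (3 − 3 − 1 + 15 + 16 − 5)/6 = 25/6
E[X | Urn B] = (18 + 3 + 8 + 7 − 1)/5 = 7
E[X] = (1/5)·25/6 + (4/5)·7 = 193/30 ≈ 6.433

6.433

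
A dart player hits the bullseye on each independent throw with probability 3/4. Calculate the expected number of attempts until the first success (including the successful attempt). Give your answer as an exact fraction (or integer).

4/3

For a geometric distribution, E[trials] = 1/p = 1/(3/4) = 4/3.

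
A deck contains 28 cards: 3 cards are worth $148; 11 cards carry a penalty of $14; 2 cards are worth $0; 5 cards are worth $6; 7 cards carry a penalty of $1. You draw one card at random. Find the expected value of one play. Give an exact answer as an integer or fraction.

E[payout] = (3/28)·148 + (11/28)·(-14) + (2/28)·0 + (5/28)·6 + (7/28)·(-1) = 313/28

313/28 dollars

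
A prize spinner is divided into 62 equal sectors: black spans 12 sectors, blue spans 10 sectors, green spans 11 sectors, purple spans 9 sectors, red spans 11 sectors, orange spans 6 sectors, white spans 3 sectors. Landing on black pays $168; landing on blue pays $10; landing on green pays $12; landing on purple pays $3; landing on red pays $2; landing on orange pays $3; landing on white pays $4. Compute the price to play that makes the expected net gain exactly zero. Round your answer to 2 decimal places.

$37.53

E[payout] = (12/62)·168 + (10/62)·10 + (11/62)·12 + (9/62)·3 + (11/62)·2 + (6/62)·3 + (3/62)·4 = 2327/62
Fair fee = E[payout] = 2327/62 ≈ $37.53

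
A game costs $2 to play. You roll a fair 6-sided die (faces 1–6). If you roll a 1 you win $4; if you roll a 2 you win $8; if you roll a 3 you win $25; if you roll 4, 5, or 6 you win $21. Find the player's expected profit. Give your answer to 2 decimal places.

E[payout] = (1/6)·4 + (1/6)·8 + (1/2)·21 + (1/6)·25 = 50/3
Expected profit = 50/3 − 2 = 44/3 ≈ $14.67

$14.67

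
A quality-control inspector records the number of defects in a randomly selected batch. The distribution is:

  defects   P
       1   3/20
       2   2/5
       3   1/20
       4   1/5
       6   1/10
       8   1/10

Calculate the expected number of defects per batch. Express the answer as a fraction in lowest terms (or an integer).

E[X] = (3/20)·1 + (2/5)·2 + (1/20)·3 + (1/5)·4 + (1/10)·6 + (1/10)·8
     = 33/10

33/10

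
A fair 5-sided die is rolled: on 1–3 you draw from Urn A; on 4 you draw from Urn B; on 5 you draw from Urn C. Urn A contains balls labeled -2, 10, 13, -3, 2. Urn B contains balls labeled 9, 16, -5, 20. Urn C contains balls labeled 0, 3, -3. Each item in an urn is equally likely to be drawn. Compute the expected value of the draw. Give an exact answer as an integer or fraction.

22/5

E[X | Urn A] = (-2 + 10 + 13 − 3 + 2)/5 = 4
E[X | Urn B] = (9 + 16 − 5 + 20)/4 = 10
E[X | Urn C] = (0 + 3 − 3)/3 = 0
E[X] = (3/5)·4 + (1/5)·10 + (1/5)·0 = 22/5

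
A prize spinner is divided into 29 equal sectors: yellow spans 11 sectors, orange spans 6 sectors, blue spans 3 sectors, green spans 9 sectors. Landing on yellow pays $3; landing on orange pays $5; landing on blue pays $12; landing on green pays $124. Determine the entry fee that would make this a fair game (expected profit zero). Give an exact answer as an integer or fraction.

E[payout] = (11/29)·3 + (6/29)·5 + (3/29)·12 + (9/29)·124 = 1215/29
Fair fee = E[payout] = 1215/29

1215/29 dollars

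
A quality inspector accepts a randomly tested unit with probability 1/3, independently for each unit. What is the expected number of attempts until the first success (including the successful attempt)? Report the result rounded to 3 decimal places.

For a geometric distribution, E[trials] = 1/p = 1/(1/3) = 3.
≈ 3.000

3.000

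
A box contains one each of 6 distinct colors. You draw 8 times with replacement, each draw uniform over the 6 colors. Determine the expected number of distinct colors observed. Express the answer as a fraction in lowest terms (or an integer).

Let Xⱼ=1 if type j appears at least once. P(Xⱼ=1) = 1 − ((6−1)/6)^8 = 1288991/1679616.
E[#distinct] = 6·1288991/1679616 = 1288991/279936.

1288991/279936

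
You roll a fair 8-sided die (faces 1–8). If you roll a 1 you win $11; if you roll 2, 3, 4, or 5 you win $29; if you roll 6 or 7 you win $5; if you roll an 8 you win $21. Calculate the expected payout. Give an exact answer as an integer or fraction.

E[payout] = (1/4)·5 + (1/8)·11 + (1/8)·21 + (1/2)·29 = 79/4

79/4 dollars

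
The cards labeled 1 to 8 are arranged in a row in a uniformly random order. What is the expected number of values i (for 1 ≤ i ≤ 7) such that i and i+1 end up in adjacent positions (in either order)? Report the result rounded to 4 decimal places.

For each i ∈ {1,…,7}, let Xᵢ = 1 if i and i+1 are adjacent. P(Xᵢ=1) = 2·(8−1)!/8! = 2/8.
By linearity, E[ΣXᵢ] = (7)·(2/8) = 7/4.
≈ 1.7500

1.7500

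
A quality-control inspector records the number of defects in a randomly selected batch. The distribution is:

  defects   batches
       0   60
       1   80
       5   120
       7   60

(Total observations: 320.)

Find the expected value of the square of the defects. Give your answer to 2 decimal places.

18.81

Total = 320, so P(defects=0) = 60/320, etc.
E[X²] = (3/16)·0 + (1/4)·1 + (3/8)·25 + (3/16)·49
     = 301/16 ≈ 18.81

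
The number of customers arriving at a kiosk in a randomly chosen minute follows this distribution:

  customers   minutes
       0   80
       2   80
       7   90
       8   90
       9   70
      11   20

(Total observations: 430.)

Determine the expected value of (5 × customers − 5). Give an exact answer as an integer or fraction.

965/43

Total = 430, so P(customers=0) = 80/430, etc.
E[5x-5] = (8/43)·(-5) + (8/43)·5 + (9/43)·30 + (9/43)·35 + (7/43)·40 + (2/43)·50
     = 965/43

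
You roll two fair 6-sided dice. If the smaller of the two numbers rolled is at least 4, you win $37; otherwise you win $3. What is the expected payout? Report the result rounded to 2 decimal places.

$11.50

E[payout] = (3/4)·3 + (1/4)·37 = 23/2
≈ $11.50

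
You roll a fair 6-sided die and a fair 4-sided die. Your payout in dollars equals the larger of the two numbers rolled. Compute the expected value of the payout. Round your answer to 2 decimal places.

Distribution of the larger of the two numbers rolled: 1 w.p. 1/24, 2 w.p. 1/8, 3 w.p. 5/24, 4 w.p. 7/24, 5 w.p. 1/6, 6 w.p. 1/6
E[payout] = (1/24)·1 + (1/8)·2 + (5/24)·3 + (7/24)·4 + (1/6)·5 + (1/6)·6 = 47/12
≈ $3.92

$3.92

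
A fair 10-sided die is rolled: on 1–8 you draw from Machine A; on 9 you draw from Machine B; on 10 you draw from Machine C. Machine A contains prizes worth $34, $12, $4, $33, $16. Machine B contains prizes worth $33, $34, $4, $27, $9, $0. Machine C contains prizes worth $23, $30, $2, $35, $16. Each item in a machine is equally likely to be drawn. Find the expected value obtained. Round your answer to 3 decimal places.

$19.743

E[X | Machine A] = (34 + 12 + 4 + 33 + 16)/5 = 99/5
E[X | Machine B] = (33 + 34 + 4 + 27 + 9 + 0)/6 = 107/6
E[X | Machine C] = (23 + 30 + 2 + 35 + 16)/5 = 106/5
E[X] = (4/5)·99/5 + (1/10)·107/6 + (1/10)·106/5 = 5923/300 ≈ 19.743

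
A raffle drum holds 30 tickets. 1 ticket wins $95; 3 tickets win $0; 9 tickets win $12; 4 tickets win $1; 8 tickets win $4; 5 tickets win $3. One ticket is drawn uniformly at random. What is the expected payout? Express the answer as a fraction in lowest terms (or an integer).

E[payout] = (1/30)·95 + (3/30)·0 + (9/30)·12 + (4/30)·1 + (8/30)·4 + (5/30)·3 = 127/15

127/15 dollars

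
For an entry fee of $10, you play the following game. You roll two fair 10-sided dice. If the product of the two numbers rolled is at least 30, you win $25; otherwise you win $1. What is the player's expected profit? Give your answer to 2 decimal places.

E[payout] = (57/100)·1 + (43/100)·25 = 283/25
Expected profit = 283/25 − 10 = 33/25 ≈ $1.32

$1.32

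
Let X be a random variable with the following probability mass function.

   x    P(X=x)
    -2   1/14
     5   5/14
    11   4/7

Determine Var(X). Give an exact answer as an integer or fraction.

3037/196

E[X] = (1/14)·(-2) + (5/14)·5 + (4/7)·11 = 111/14
E[X²] = (1/14)·4 + (5/14)·25 + (4/7)·121 = 1097/14
Var(X) = 1097/14 − (111/14)² = 3037/196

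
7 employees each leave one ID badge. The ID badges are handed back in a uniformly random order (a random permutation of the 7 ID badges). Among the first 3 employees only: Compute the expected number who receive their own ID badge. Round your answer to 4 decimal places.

Let Xᵢ = 1 if person i gets their own ID badge. For each i, P(Xᵢ=1) = 1/7.
By linearity of expectation, E[X₁+…+X_3] = 3·(1/7) = 3/7.
≈ 0.4286

0.4286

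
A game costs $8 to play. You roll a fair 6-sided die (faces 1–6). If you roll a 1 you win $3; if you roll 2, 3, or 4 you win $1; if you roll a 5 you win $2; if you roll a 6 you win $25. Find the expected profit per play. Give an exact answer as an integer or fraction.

-5/2 dollars

E[payout] = (1/2)·1 + (1/6)·2 + (1/6)·3 + (1/6)·25 = 11/2
Expected profit = 11/2 − 8 = -5/2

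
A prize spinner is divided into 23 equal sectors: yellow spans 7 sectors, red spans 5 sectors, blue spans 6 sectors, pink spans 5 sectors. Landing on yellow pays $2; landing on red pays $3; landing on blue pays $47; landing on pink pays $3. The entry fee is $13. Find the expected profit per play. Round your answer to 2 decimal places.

$1.17

E[payout] = (7/23)·2 + (5/23)·3 + (6/23)·47 + (5/23)·3 = 326/23
Expected profit = 326/23 − 13 = 27/23 ≈ $1.17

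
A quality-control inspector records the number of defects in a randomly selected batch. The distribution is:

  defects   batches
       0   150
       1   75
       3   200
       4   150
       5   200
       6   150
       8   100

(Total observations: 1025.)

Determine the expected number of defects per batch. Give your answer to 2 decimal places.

Total = 1025, so P(defects=0) = 150/1025, etc.
E[X] = (6/41)·0 + (3/41)·1 + (8/41)·3 + (6/41)·4 + (8/41)·5 + (6/41)·6 + (4/41)·8
     = 159/41 ≈ 3.88

3.88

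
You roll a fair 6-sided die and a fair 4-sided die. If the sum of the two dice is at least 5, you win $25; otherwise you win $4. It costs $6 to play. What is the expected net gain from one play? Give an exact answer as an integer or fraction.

E[payout] = (1/4)·4 + (3/4)·25 = 79/4
Expected profit = 79/4 − 6 = 55/4

55/4 dollars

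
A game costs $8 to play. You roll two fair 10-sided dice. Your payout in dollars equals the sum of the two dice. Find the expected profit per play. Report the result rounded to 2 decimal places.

$3.00

Distribution of the sum of the two dice: 2 w.p. 1/100, 3 w.p. 1/50, 4 w.p. 3/100, 5 w.p. 1/25, 6 w.p. 1/20, 7 w.p. 3/50, …
E[payout] = (1/100)·2 + (1/50)·3 + (3/100)·4 + (1/25)·5 + (1/20)·6 + (3/50)·7 + (7/100)·8 + (2/25)·9 + (9/100)·10 + (1/10)·11 + (9/100)·12 + (2/25)·13 + (7/100)·14 + (3/50)·15 + (1/20)·16 + (1/25)·17 + (3/100)·18 + (1/50)·19 + (1/100)·20 = 11
Expected profit = 11 − 8 = 3 ≈ $3.00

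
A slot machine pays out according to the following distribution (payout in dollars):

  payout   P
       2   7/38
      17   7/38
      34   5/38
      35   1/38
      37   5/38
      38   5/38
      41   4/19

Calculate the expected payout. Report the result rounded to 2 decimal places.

$27.39

E[X] = (7/38)·2 + (7/38)·17 + (5/38)·34 + (1/38)·35 + (5/38)·37 + (5/38)·38 + (4/19)·41
     = 1041/38 ≈ 27.39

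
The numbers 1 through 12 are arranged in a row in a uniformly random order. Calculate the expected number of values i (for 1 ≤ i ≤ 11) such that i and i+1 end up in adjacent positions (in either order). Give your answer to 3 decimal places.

For each i ∈ {1,…,11}, let Xᵢ = 1 if i and i+1 are adjacent. P(Xᵢ=1) = 2·(12−1)!/12! = 2/12.
By linearity, E[ΣXᵢ] = (11)·(2/12) = 11/6.
≈ 1.833

1.833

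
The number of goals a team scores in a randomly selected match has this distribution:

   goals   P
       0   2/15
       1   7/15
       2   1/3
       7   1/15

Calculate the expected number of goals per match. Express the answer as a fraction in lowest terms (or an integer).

E[X] = (2/15)·0 + (7/15)·1 + (1/3)·2 + (1/15)·7
     = 8/5

8/5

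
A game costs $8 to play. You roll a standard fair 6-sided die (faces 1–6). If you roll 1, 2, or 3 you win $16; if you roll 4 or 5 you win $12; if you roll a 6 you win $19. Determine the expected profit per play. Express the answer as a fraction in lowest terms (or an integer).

E[payout] = (1/3)·12 + (1/2)·16 + (1/6)·19 = 91/6
Expected profit = 91/6 − 8 = 43/6

43/6 dollars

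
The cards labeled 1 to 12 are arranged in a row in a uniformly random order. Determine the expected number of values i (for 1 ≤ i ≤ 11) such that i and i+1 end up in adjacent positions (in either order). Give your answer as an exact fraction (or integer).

11/6

For each i ∈ {1,…,11}, let Xᵢ = 1 if i and i+1 are adjacent. P(Xᵢ=1) = 2·(12−1)!/12! = 2/12.
By linearity, E[ΣXᵢ] = (11)·(2/12) = 11/6.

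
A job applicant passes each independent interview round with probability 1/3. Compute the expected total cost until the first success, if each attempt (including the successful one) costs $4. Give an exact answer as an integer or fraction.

E[#attempts] = 1/p = 3; E[cost] = 4·3 = 12.

$12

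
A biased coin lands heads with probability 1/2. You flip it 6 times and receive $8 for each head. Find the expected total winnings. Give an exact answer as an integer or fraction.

E[#heads] = 6·1/2 = 3 (linearity over flips).
E[winnings] = 8·3 = 24.

$24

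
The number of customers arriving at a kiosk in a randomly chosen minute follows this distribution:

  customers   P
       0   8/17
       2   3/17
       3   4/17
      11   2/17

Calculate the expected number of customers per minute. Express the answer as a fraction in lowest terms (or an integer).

40/17

E[X] = (8/17)·0 + (3/17)·2 + (4/17)·3 + (2/17)·11
     = 40/17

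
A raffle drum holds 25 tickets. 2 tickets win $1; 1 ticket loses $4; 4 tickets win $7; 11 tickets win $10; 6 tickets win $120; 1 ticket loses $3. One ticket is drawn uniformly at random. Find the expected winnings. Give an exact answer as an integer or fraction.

853/25 dollars

E[payout] = (2/25)·1 + (1/25)·(-4) + (4/25)·7 + (11/25)·10 + (6/25)·120 + (1/25)·(-3) = 853/25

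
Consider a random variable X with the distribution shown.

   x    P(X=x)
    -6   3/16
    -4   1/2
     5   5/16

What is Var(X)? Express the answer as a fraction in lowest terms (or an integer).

E[X] = (3/16)·(-6) + (1/2)·(-4) + (5/16)·5 = -25/16
E[X²] = (3/16)·36 + (1/2)·16 + (5/16)·25 = 361/16
Var(X) = 361/16 − (-25/16)² = 5151/256

5151/256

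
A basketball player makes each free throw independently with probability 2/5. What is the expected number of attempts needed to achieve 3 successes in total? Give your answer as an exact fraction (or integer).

By linearity (sum of 3 independent geometric waits), E[trials] = 3/p = 3/(2/5) = 15/2.

15/2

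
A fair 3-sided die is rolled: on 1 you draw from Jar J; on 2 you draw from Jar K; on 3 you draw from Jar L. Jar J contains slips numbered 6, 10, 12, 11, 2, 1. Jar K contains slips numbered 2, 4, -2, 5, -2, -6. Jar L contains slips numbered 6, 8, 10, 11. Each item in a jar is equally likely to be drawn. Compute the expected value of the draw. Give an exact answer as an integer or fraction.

E[X | Jar J] = (6 + 10 + 12 + 11 + 2 + 1)/6 = 7
E[X | Jar K] = (2 + 4 − 2 + 5 − 2 − 6)/6 = 1/6
E[X | Jar L] = (6 + 8 + 10 + 11)/4 = 35/4
E[X] = (1/3)·7 + (1/3)·1/6 + (1/3)·35/4 = 191/36

191/36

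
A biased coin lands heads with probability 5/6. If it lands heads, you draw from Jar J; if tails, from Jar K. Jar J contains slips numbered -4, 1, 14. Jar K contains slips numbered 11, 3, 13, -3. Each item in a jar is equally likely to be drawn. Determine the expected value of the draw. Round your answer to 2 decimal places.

E[X | Jar J] = (-4 + 1 + 14)/3 = 11/3
E[X | Jar K] = (11 + 3 + 13 − 3)/4 = 6
E[X] = (5/6)·11/3 + (1/6)·6 = 73/18 ≈ 4.06

4.06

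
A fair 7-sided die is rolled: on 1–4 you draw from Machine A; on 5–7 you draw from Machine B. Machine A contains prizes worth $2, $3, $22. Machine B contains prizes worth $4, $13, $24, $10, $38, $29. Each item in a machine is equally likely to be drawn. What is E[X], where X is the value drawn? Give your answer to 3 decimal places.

E[X | Machine A] = (2 + 3 + 22)/3 = 9
E[X | Machine B] = (4 + 13 + 24 + 10 + 38 + 29)/6 = 59/3
E[X] = (4/7)·9 + (3/7)·59/3 = 95/7 ≈ 13.571

$13.571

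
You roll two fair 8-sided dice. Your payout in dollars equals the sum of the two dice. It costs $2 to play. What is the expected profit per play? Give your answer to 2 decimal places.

Distribution of the sum of the two dice: 2 w.p. 1/64, 3 w.p. 1/32, 4 w.p. 3/64, 5 w.p. 1/16, 6 w.p. 5/64, 7 w.p. 3/32, …
E[payout] = (1/64)·2 + (1/32)·3 + (3/64)·4 + (1/16)·5 + (5/64)·6 + (3/32)·7 + (7/64)·8 + (1/8)·9 + (7/64)·10 + (3/32)·11 + (5/64)·12 + (1/16)·13 + (3/64)·14 + (1/32)·15 + (1/64)·16 = 9
Expected profit = 9 − 2 = 7 ≈ $7.00

$7.00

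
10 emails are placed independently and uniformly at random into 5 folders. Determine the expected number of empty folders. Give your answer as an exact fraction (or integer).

1048576/1953125

Let Xⱼ=1 if folder j is empty. P(Xⱼ=1) = ((5-1)/5)^10 = 1048576/9765625.
By linearity, E[#empty] = 5·1048576/9765625 = 1048576/1953125.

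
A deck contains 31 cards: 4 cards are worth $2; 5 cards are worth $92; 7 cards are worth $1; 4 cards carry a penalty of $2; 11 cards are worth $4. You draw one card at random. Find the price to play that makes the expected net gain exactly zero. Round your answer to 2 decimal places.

$16.48

E[payout] = (4/31)·2 + (5/31)·92 + (7/31)·1 + (4/31)·(-2) + (11/31)·4 = 511/31
Fair fee = E[payout] = 511/31 ≈ $16.48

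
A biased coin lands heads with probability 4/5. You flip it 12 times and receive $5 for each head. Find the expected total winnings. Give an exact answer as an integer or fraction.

$48

E[#heads] = 12·4/5 = 48/5 (linearity over flips).
E[winnings] = 5·48/5 = 48.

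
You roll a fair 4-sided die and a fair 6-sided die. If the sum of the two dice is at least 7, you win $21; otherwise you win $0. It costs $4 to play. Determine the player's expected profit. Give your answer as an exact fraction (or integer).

E[payout] = (7/12)·0 + (5/12)·21 = 35/4
Expected profit = 35/4 − 4 = 19/4

19/4 dollars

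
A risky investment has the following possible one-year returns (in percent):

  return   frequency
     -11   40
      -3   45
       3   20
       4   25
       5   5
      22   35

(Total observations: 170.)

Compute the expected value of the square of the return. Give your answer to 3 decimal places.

134.647

Total = 170, so P(return=-11) = 40/170, etc.
E[X²] = (4/17)·121 + (9/34)·9 + (2/17)·9 + (5/34)·16 + (1/34)·25 + (7/34)·484
     = 2289/17 ≈ 134.647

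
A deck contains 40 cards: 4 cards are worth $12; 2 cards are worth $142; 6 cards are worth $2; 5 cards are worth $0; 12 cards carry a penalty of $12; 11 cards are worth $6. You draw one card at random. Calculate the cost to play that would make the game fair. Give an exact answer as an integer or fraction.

E[payout] = (4/40)·12 + (2/40)·142 + (6/40)·2 + (5/40)·0 + (12/40)·(-12) + (11/40)·6 = 133/20
Fair fee = E[payout] = 133/20

133/20 dollars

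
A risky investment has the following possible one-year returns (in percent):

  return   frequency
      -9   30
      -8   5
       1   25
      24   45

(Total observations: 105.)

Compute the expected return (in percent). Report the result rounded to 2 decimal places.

Total = 105, so P(return=-9) = 30/105, etc.
E[X] = (2/7)·(-9) + (1/21)·(-8) + (5/21)·1 + (3/7)·24
     = 53/7 ≈ 7.57

7.57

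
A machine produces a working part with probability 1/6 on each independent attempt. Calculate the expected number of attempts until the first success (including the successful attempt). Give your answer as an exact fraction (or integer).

6

For a geometric distribution, E[trials] = 1/p = 1/(1/6) = 6.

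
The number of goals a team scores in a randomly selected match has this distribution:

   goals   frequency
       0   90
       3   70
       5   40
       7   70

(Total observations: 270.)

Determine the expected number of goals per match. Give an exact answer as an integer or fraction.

10/3

Total = 270, so P(goals=0) = 90/270, etc.
E[X] = (1/3)·0 + (7/27)·3 + (4/27)·5 + (7/27)·7
     = 10/3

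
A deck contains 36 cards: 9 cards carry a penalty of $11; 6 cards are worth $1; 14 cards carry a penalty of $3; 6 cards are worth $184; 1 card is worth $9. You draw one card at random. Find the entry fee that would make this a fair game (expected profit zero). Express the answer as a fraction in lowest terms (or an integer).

E[payout] = (9/36)·(-11) + (6/36)·1 + (14/36)·(-3) + (6/36)·184 + (1/36)·9 = 163/6
Fair fee = E[payout] = 163/6

163/6 dollars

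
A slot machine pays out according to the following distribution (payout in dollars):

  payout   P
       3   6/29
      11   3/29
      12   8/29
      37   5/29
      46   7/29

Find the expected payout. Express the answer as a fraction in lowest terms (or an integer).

E[X] = (6/29)·3 + (3/29)·11 + (8/29)·12 + (5/29)·37 + (7/29)·46
     = 654/29

654/29 dollars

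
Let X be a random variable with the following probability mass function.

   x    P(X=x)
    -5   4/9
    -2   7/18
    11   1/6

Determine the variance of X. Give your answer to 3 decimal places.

31.472

E[X] = (4/9)·(-5) + (7/18)·(-2) + (1/6)·11 = -7/6
E[X²] = (4/9)·25 + (7/18)·4 + (1/6)·121 = 197/6
Var(X) = 197/6 − (-7/6)² = 1133/36 ≈ 31.472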